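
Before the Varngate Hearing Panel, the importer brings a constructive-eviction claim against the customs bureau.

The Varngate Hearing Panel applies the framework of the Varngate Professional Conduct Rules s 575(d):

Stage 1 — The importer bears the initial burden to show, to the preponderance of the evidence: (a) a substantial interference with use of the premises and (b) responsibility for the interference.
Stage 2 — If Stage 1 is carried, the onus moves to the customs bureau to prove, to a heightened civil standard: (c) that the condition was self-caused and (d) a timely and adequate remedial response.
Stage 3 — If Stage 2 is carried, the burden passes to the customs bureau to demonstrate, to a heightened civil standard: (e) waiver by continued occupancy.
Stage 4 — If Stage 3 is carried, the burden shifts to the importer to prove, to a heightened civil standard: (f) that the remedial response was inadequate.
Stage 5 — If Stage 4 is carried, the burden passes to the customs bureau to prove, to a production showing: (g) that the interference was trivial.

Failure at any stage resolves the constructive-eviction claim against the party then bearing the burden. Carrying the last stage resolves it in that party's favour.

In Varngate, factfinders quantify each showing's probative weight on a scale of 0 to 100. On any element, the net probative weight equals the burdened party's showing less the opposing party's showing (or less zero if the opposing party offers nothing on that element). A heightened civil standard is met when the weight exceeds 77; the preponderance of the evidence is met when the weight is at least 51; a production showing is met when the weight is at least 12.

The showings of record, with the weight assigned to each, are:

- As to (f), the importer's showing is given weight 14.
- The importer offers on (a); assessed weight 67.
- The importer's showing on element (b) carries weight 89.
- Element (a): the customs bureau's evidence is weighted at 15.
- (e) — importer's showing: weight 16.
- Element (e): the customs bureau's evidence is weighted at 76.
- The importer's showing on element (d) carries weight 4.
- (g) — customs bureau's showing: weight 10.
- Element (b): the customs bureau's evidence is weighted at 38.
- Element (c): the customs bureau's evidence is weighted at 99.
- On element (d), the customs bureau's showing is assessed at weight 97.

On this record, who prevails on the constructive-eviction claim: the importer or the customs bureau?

At Stage 1 the importer must meet the preponderance of the evidence (weight is at least 51): on (a) the weight is 67 less the opposing 15 gives net 52, ≥ 51, so (a) meets the standard; on (b) the weight is 89 less the opposing 38 gives net 51, which does reach 51, so (b) meets the standard.
  The importer carries Stage 1; the customs bureau now bears the burden.
At Stage 2 the customs bureau must meet a heightened civil standard (weight exceeds 77): on (c) the weight is 99, which does exceed 77, so (c) meets the standard; on (d) the weight is 97 less the opposing 4 gives net 93, which does exceed 77, so (d) meets the standard.
  Stage 2 carried; the burden remains with the customs bureau.
At Stage 3 the customs bureau must meet a heightened civil standard (weight exceeds 77): on (e) the weight is 76 less the opposing 16 gives net 60, ≤ 77, so (e) does not meet the standard.
  Stage 3 not carried; the customs bureau fails its burden.
The importer prevails.

importer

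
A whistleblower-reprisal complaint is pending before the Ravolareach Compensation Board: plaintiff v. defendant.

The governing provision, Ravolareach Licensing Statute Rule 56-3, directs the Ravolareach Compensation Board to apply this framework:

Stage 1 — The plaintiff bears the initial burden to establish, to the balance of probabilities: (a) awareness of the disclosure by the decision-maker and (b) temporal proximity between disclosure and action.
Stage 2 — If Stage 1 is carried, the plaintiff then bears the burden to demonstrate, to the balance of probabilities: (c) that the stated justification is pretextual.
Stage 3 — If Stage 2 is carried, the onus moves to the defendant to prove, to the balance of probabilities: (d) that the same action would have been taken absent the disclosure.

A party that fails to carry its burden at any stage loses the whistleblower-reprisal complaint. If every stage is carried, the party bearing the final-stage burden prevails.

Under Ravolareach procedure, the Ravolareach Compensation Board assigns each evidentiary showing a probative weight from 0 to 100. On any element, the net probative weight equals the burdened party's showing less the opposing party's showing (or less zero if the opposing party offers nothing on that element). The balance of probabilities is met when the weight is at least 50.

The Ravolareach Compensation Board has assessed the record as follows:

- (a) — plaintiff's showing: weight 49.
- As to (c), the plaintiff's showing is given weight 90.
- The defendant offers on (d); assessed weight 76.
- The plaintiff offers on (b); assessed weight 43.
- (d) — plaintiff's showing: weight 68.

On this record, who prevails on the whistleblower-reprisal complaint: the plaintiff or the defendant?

defendant

Stage 1 — burden on plaintiff; standard: the balance of probabilities (weight is at least 50).
    (a): 49 < 50 [not met]
    (b): 43 < 50 [not met]
  The plaintiff does not carry Stage 1.
The analysis ends at Stage 1; the defendant prevails.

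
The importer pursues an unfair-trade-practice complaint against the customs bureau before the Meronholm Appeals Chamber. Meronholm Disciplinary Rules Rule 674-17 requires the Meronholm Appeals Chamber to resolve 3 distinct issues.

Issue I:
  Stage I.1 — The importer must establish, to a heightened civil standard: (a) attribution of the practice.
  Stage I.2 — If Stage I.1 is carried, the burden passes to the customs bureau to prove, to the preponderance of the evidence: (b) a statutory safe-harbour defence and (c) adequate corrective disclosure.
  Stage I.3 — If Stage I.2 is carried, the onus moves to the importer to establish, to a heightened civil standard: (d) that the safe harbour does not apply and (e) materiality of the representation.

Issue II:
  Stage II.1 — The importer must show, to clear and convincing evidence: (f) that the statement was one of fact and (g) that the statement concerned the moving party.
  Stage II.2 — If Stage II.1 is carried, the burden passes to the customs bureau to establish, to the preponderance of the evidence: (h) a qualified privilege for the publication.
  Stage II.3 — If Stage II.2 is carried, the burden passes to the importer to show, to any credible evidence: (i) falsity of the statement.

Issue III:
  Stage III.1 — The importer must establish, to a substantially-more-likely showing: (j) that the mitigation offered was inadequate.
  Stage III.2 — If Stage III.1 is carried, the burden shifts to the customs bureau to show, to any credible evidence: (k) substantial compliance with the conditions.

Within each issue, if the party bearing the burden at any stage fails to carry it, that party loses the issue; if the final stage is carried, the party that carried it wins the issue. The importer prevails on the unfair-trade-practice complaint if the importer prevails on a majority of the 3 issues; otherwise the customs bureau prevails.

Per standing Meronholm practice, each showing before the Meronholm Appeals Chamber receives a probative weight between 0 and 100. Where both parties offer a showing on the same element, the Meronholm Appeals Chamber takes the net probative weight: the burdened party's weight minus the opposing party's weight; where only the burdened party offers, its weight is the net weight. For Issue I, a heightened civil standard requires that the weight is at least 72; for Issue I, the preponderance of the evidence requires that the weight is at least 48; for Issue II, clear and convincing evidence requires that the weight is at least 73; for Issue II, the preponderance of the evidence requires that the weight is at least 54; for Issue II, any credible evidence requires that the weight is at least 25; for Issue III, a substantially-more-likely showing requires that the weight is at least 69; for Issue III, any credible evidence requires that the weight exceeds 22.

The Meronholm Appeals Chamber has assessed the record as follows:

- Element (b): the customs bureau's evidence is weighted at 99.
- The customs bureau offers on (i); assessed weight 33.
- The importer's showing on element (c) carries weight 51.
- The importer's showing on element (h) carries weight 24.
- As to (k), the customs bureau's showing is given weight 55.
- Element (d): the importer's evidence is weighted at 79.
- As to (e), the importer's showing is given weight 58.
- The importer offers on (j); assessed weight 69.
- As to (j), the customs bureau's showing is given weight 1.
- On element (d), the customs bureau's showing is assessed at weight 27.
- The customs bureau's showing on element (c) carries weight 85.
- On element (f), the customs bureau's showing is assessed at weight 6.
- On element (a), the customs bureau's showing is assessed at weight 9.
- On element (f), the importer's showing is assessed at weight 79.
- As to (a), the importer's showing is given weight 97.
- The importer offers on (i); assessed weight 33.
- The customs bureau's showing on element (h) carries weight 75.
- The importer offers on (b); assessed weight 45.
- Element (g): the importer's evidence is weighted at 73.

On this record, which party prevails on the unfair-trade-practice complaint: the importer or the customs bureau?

importer

— Issue I —
Stage I.1 — burden on importer; standard: a heightened civil standard (weight is at least 72).
    (a): 97 − 9 = 88 ≥ 72 [met]
  All elements met. The burden passes to the customs bureau.
Stage I.2 — burden on customs bureau; standard: the preponderance of the evidence (weight is at least 48).
    (b): 99 − 45 = 54 ≥ 48 [met]
    (c): 85 − 51 = 34 < 48 [not met]
  Stage I.2 not carried; the customs bureau fails its burden.
The analysis ends at Stage I.2; the importer prevails on this issue.
— Issue II —
Stage II.1 (importer, clear and convincing evidence, weight is at least 73): (f) net 79−6=73 ≥ 73 — meets; (g) 73 ≥ 73 — meets.
  All elements met. The burden passes to the customs bureau.
Stage II.2 (customs bureau, the preponderance of the evidence, weight is at least 54): (h) net 75−24=51 < 54 — fails.
  Not every element is met, so the customs bureau fails to carry Stage II.2.
The importer prevails on this issue.
— Issue III —
At Stage III.1 the importer must meet a substantially-more-likely showing (weight is at least 69): on (j) the weight is 69 less the opposing 1 gives net 68, < 69, so (j) does not meet the standard.
  Stage III.1 not carried; the importer fails its burden.
So the customs bureau prevails on this issue.
Per-issue: Issue I → importer; Issue II → importer; Issue III → customs bureau. The importer must prevail on a majority of issues; overall, the importer prevails.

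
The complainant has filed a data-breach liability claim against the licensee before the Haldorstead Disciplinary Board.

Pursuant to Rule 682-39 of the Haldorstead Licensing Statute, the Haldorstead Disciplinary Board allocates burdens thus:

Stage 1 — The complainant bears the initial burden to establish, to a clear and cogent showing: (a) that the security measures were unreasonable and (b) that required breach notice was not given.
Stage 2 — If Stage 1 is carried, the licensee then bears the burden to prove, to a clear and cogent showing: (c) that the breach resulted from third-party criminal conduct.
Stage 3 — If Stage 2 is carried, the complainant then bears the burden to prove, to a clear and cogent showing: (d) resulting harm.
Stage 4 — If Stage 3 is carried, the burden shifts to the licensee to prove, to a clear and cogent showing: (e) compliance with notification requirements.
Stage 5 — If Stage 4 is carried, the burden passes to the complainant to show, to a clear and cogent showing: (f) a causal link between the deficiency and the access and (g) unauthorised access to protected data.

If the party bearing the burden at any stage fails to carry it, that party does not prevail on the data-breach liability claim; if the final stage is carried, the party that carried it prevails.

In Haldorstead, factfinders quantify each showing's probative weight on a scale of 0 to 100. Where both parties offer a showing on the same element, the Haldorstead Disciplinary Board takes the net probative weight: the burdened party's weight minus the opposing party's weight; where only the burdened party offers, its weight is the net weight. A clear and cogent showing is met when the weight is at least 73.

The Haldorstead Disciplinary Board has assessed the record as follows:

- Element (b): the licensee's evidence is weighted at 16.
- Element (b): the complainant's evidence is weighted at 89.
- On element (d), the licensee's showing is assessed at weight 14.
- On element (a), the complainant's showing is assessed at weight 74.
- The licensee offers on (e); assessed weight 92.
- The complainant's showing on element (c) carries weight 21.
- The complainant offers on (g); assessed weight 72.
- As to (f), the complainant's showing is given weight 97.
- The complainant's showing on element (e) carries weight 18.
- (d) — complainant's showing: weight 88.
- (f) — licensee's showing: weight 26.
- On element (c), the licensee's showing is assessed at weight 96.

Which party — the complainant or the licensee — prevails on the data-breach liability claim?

Stage 1 — burden on complainant; standard: a clear and cogent showing (weight is at least 73).
    (a): 74 ≥ 73 [met]
    (b): 89 − 16 = 73 ≥ 73 [met]
  Stage 1 carried; the burden shifts to the licensee.
Stage 2 — burden on licensee; standard: a clear and cogent showing (weight is at least 73).
    (c): 96 − 21 = 75 ≥ 73 [met]
  Stage 2 carried; the burden shifts to the complainant.
Stage 3 — burden on complainant; standard: a clear and cogent showing (weight is at least 73).
    (d): 88 − 14 = 74 ≥ 73 [met]
  Stage 3 carried; the burden shifts to the licensee.
Stage 4 — burden on licensee; standard: a clear and cogent showing (weight is at least 73).
    (e): 92 − 18 = 74 ≥ 73 [met]
  All elements met. The burden passes to the complainant.
Stage 5 — burden on complainant; standard: a clear and cogent showing (weight is at least 73).
    (f): 97 − 26 = 71 < 73 [not met]
    (g): 72 < 73 [not met]
  Stage 5 not carried; the complainant fails its burden.
The analysis ends at Stage 5; the licensee prevails.

licensee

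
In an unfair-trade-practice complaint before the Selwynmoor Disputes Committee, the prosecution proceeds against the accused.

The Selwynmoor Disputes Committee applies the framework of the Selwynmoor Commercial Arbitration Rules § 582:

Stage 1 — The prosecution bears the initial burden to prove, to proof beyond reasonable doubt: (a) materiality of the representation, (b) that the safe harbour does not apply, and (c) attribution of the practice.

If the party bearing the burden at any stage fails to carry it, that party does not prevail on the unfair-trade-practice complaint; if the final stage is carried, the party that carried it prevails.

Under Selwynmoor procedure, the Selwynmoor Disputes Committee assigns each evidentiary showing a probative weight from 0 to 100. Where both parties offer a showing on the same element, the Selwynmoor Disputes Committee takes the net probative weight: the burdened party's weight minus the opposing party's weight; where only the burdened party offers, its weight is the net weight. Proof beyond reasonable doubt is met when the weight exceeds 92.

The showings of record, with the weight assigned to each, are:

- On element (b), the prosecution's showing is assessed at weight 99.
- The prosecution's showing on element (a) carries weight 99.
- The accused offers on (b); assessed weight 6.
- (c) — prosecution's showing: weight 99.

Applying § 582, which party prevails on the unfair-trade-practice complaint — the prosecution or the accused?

At Stage 1 the prosecution must meet proof beyond reasonable doubt (weight exceeds 92): on (a) the weight is 99, > 92, so (a) meets the standard; on (b) the weight is 99 less the opposing 6 gives net 93, > 92, so (b) meets the standard; on (c) the weight is 99, which does exceed 92, so (c) meets the standard.
  The prosecution carries the last stage.
Every stage carried; the prosecution prevails.

prosecution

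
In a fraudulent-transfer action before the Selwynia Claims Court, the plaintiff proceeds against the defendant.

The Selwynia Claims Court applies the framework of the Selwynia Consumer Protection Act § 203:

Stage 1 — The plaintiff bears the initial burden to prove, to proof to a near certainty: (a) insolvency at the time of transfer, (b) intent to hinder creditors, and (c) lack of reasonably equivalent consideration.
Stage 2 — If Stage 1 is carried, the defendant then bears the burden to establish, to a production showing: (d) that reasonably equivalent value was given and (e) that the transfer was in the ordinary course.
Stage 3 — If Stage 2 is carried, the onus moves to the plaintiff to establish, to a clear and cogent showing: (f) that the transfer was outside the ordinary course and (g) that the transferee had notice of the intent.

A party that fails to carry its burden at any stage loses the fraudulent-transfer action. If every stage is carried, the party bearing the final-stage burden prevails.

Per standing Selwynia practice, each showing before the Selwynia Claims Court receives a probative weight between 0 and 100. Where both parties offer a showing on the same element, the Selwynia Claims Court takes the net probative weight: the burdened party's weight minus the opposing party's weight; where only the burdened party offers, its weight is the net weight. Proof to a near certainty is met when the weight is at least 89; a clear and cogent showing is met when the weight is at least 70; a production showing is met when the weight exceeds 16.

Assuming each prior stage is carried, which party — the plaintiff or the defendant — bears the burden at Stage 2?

Stage 2's rule assigns the burden to the defendant (to a production showing).

defendant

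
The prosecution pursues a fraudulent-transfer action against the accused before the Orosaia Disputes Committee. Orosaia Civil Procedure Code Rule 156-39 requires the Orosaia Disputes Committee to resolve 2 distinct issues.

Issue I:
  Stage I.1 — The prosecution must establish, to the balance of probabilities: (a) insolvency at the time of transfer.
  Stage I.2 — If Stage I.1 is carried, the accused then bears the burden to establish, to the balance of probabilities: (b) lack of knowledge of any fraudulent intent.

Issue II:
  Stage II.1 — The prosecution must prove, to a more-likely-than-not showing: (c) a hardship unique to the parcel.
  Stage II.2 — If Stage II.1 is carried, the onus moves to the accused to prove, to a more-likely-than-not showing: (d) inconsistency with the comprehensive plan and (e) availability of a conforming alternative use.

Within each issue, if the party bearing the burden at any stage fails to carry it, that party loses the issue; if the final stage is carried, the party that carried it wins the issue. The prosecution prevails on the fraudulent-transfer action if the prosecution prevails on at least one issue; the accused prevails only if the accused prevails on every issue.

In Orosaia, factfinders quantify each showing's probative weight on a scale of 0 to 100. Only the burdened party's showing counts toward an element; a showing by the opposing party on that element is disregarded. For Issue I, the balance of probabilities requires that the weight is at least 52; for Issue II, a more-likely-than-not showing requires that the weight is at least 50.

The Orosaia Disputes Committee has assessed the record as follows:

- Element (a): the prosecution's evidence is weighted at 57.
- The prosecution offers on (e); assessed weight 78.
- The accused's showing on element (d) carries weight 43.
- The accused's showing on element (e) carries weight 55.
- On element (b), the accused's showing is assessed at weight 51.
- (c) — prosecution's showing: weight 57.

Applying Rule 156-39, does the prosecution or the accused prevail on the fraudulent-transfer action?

— Issue I —
Stage I.1 (prosecution, the balance of probabilities, weight is at least 52): (a) 57 ≥ 52 — meets.
  The prosecution carries Stage I.1; the accused now bears the burden.
Stage I.2 (accused, the balance of probabilities, weight is at least 52): (b) 51 < 52 — fails.
  Stage I.2 not carried; the accused fails its burden.
The analysis ends at Stage I.2; the prosecution prevails on this issue.
— Issue II —
Stage II.1 — burden on prosecution; standard: a more-likely-than-not showing (weight is at least 50).
    (c): 57 ≥ 50 [met]
  The prosecution carries Stage II.1; the accused now bears the burden.
Stage II.2 — burden on accused; standard: a more-likely-than-not showing (weight is at least 50).
    (d): 43 < 50 [not met]
    (e): 55 (prosecution's 78 disregarded) ≥ 50 [met]
  Stage II.2 not carried; the accused fails its burden.
The prosecution prevails on this issue.
Per-issue: Issue I → prosecution; Issue II → prosecution. The prosecution must prevail on at least one issue; overall, the prosecution prevails.

prosecution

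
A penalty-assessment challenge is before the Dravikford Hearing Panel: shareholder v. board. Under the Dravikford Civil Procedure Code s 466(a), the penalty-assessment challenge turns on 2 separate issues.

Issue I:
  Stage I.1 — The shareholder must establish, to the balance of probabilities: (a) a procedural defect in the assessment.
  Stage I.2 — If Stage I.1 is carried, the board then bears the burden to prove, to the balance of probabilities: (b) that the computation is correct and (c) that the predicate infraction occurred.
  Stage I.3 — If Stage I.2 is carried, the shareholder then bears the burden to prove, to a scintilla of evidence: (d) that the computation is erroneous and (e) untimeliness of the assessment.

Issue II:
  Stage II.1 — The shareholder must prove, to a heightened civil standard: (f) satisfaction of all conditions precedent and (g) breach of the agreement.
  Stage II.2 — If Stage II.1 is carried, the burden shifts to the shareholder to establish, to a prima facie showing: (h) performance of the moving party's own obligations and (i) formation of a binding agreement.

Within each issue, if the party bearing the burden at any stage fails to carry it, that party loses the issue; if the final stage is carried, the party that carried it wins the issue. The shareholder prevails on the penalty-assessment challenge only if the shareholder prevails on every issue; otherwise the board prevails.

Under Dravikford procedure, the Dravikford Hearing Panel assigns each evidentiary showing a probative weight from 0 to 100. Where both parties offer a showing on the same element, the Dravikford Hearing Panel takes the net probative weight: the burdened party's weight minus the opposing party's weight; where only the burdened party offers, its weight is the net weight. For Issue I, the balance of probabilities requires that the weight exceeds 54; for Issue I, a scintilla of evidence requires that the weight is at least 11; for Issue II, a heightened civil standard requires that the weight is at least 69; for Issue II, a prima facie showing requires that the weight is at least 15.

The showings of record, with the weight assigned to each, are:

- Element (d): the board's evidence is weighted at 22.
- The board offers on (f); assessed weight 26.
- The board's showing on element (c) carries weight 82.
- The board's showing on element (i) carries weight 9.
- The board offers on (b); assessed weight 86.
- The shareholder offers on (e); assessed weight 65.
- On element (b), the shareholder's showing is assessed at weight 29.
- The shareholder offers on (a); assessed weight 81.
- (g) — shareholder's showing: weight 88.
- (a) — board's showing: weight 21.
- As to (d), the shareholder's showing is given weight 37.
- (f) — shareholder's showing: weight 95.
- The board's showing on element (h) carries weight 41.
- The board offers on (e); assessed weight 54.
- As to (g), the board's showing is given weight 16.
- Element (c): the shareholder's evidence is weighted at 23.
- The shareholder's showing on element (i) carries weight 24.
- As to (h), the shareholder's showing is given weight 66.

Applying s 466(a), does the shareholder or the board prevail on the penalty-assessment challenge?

shareholder

— Issue I —
Stage I.1 — burden on shareholder; standard: the balance of probabilities (weight exceeds 54).
    (a): 81 − 21 = 60 > 54 [met]
  The shareholder carries Stage I.1; the board now bears the burden.
Stage I.2 — burden on board; standard: the balance of probabilities (weight exceeds 54).
    (b): 86 − 29 = 57 > 54 [met]
    (c): 82 − 23 = 59 > 54 [met]
  Stage I.2 is satisfied; the onus moves to the shareholder.
Stage I.3 — burden on shareholder; standard: a scintilla of evidence (weight is at least 11).
    (d): 37 − 22 = 15 ≥ 11 [met]
    (e): 65 − 54 = 11 ≥ 11 [met]
  All elements met at the final stage.
With every stage satisfied, the shareholder prevails on this issue.
— Issue II —
At Stage II.1 the shareholder must meet a heightened civil standard (weight is at least 69): on (f) the weight is 95 less the opposing 26 gives net 69, ≥ 69, so (f) meets the standard; on (g) the weight is 88 less the opposing 16 gives net 72, ≥ 69, so (g) meets the standard.
  Stage II.1 is satisfied; the shareholder continues to bear the burden.
At Stage II.2 the shareholder must meet a prima facie showing (weight is at least 15): on (h) the weight is 66 less the opposing 41 gives net 25, which does reach 15, so (h) meets the standard; on (i) the weight is 24 less the opposing 9 gives net 15, ≥ 15, so (i) meets the standard.
  All elements met at the final stage.
With every stage satisfied, the shareholder prevails on this issue.
Per-issue: Issue I → shareholder; Issue II → shareholder. The shareholder must prevail on every issue; overall, the shareholder prevails.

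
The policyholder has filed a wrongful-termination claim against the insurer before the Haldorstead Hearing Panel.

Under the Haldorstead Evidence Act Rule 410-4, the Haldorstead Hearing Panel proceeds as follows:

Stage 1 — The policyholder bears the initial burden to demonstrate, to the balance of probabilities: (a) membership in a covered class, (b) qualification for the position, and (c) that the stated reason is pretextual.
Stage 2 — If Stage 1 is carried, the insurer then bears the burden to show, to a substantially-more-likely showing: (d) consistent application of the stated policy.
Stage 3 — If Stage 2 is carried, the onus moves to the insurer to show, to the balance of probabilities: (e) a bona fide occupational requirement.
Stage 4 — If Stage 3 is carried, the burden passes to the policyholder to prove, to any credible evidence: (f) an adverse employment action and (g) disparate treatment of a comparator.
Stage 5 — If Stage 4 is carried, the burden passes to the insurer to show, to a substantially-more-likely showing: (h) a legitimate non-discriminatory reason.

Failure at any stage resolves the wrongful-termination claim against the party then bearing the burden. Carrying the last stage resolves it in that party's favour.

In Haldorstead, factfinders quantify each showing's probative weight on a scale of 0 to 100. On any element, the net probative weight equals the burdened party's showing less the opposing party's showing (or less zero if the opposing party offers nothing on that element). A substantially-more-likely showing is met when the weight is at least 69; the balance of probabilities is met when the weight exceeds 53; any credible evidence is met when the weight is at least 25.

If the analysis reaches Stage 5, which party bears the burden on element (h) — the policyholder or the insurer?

insurer

Stage 5's rule assigns the burden to the insurer (to a substantially-more-likely showing).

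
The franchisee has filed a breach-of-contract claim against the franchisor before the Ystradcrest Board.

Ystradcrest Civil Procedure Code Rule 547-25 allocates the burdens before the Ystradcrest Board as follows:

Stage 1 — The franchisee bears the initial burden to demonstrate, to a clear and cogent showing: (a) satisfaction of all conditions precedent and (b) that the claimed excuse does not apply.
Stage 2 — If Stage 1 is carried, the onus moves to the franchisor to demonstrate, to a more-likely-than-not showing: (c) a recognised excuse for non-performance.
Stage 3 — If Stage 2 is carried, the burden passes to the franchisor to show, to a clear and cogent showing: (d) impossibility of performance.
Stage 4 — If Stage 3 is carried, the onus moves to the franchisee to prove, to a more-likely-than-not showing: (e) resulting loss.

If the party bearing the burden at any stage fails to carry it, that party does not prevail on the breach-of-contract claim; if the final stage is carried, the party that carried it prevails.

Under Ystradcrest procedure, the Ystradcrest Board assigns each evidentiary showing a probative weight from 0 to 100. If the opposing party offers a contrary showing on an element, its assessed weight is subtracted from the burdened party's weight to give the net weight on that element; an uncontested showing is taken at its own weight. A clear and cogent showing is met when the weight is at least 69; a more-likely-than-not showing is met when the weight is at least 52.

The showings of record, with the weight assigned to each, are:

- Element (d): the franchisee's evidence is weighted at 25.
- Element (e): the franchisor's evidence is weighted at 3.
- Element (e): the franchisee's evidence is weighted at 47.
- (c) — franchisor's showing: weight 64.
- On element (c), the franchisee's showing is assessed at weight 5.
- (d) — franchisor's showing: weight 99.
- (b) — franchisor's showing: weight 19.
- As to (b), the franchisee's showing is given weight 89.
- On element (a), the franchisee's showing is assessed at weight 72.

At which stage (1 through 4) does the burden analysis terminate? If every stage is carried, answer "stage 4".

At Stage 1 the franchisee must meet a clear and cogent showing (weight is at least 69): on (a) the weight is 72, ≥ 69, so (a) meets the standard; on (b) the weight is 89 less the opposing 19 gives net 70, ≥ 69, so (b) meets the standard.
  Stage 1 carried; the burden shifts to the franchisor.
At Stage 2 the franchisor must meet a more-likely-than-not showing (weight is at least 52): on (c) the weight is 64 less the opposing 5 gives net 59, which does reach 52, so (c) meets the standard.
  Stage 2 is satisfied; the franchisor continues to bear the burden.
At Stage 3 the franchisor must meet a clear and cogent showing (weight is at least 69): on (d) the weight is 99 less the opposing 25 gives net 74, which does reach 69, so (d) meets the standard.
  All elements met. The burden passes to the franchisee.
At Stage 4 the franchisee must meet a more-likely-than-not showing (weight is at least 52): on (e) the weight is 47 less the opposing 3 gives net 44, which does not reach 52, so (e) does not meet the standard.
  The franchisee does not carry Stage 4.
The analysis ends at Stage 4; the franchisor prevails.

stage 4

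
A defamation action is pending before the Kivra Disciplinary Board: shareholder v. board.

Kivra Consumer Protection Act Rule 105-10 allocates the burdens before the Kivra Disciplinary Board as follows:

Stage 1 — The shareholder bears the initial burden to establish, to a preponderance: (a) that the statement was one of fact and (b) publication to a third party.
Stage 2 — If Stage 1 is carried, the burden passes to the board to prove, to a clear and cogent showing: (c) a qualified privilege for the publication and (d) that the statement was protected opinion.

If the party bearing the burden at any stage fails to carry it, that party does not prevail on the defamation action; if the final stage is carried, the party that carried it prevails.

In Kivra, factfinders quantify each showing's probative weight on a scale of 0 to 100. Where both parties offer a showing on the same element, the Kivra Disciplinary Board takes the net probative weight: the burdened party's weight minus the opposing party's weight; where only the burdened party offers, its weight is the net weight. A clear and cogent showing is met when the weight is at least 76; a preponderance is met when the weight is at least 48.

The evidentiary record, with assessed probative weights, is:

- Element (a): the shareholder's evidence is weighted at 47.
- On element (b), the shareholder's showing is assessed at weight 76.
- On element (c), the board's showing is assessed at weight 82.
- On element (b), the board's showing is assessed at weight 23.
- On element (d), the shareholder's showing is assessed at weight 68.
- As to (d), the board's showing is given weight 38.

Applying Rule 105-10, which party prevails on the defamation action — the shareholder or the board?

board

At Stage 1 the shareholder must meet a preponderance (weight is at least 48): on (a) the weight is 47, < 48, so (a) does not meet the standard; on (b) the weight is 76 less the opposing 23 gives net 53, ≥ 48, so (b) meets the standard.
  Stage 1 not carried; the shareholder fails its burden.
The board prevails.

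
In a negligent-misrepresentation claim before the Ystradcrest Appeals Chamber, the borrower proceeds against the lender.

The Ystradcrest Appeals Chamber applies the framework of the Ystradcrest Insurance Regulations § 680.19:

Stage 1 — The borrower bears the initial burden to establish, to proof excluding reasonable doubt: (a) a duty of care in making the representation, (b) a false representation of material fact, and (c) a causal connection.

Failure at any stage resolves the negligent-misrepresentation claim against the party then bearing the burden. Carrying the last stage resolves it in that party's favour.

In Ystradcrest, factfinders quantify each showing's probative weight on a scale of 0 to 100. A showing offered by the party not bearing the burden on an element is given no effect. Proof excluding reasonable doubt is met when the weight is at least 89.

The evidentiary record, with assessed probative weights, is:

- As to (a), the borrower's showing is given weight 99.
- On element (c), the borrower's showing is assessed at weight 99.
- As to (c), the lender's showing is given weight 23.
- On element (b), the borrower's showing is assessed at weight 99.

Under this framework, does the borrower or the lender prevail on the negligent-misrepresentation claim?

borrower

Stage 1 — burden on borrower; standard: proof excluding reasonable doubt (weight is at least 89).
    (a): 99 ≥ 89 [met]
    (b): 99 ≥ 89 [met]
    (c): 99 (lender's 23 disregarded) ≥ 89 [met]
  Stage 1 carried; the final stage is satisfied.
With every stage satisfied, the borrower prevails.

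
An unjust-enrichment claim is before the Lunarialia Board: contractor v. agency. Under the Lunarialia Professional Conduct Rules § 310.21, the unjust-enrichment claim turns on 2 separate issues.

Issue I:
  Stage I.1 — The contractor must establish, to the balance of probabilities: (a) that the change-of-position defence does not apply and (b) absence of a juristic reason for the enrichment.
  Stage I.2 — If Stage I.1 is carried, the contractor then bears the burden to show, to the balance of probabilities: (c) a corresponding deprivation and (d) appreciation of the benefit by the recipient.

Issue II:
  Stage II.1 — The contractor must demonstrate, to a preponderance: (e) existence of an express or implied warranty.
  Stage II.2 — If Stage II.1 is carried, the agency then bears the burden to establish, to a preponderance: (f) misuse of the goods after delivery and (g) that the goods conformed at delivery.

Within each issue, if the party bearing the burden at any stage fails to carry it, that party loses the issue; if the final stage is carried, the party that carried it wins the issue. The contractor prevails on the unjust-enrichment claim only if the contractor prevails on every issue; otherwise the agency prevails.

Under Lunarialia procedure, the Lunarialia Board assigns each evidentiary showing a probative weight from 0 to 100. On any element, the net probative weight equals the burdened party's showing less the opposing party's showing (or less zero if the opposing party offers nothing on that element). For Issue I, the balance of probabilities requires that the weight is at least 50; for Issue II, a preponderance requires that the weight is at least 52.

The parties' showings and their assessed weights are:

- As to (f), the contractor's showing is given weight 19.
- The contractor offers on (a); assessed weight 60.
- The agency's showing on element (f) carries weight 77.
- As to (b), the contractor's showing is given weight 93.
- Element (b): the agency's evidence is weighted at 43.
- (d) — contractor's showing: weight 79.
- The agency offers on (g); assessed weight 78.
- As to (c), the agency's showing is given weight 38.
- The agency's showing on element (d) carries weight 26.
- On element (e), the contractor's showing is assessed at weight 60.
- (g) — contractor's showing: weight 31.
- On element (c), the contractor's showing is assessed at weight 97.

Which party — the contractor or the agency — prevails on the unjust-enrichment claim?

contractor

— Issue I —
Stage I.1 — burden on contractor; standard: the balance of probabilities (weight is at least 50).
    (a): 60 ≥ 50 [met]
    (b): 93 − 43 = 50 ≥ 50 [met]
  All elements met. The contractor retains the burden for Stage I.2.
Stage I.2 — burden on contractor; standard: the balance of probabilities (weight is at least 50).
    (c): 97 − 38 = 59 ≥ 50 [met]
    (d): 79 − 26 = 53 ≥ 50 [met]
  Stage I.2 carried; the final stage is satisfied.
All stages carried — the contractor prevails on this issue.
— Issue II —
Stage II.1 — burden on contractor; standard: a preponderance (weight is at least 52).
    (e): 60 ≥ 52 [met]
  All elements met. The burden passes to the agency.
Stage II.2 — burden on agency; standard: a preponderance (weight is at least 52).
    (f): 77 − 19 = 58 ≥ 52 [met]
    (g): 78 − 31 = 47 < 52 [not met]
  Stage II.2 not carried; the agency fails its burden.
The analysis ends at Stage II.2; the contractor prevails on this issue.
Per-issue: Issue I → contractor; Issue II → contractor. The contractor must prevail on every issue; overall, the contractor prevails.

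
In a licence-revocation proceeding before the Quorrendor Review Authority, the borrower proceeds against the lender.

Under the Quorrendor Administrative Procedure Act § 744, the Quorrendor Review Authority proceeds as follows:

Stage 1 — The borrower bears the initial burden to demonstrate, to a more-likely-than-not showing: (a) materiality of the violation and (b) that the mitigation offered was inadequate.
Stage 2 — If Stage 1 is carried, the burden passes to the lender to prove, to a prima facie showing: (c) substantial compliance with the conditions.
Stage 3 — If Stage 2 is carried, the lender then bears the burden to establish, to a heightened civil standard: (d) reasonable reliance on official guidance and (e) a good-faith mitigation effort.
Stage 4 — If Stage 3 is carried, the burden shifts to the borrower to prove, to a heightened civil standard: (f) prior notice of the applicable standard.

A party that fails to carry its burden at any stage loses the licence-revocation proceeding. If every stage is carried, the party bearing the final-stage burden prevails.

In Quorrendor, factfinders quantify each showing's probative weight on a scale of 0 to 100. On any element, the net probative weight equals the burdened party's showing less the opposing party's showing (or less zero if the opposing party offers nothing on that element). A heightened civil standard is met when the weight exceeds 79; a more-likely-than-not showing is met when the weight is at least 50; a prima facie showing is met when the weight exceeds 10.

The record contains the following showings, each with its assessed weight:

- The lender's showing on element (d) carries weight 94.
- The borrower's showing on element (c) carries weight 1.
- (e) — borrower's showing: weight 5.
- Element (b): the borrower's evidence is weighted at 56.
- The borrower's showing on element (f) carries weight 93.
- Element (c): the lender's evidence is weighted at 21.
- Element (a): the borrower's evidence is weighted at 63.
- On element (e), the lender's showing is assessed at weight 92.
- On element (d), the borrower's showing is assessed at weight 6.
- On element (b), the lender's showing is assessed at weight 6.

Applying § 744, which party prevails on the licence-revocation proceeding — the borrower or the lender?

Stage 1 (borrower, a more-likely-than-not showing, weight is at least 50): (a) 63 ≥ 50 — meets; (b) net 56−6=50 ≥ 50 — meets.
  The borrower carries Stage 1; the lender now bears the burden.
Stage 2 (lender, a prima facie showing, weight exceeds 10): (c) net 21−1=20 > 10 — meets.
  Stage 2 carried; the burden remains with the lender.
Stage 3 (lender, a heightened civil standard, weight exceeds 79): (d) net 94−6=88 > 79 — meets; (e) net 92−5=87 > 79 — meets.
  Stage 3 is satisfied; the onus moves to the borrower.
Stage 4 (borrower, a heightened civil standard, weight exceeds 79): (f) 93 > 79 — meets.
  The borrower carries the last stage.
All stages carried — the borrower prevails.

borrower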